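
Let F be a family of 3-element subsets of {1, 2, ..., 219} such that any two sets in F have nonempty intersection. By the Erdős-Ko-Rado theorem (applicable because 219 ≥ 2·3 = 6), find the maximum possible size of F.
max |F| = C(218, 2) = 23653

Erdős-Ko-Rado (1961): when n ≥ 2k, max |F| = C(n−1, k−1). The bound is attained by the star {A : i ∈ A} for any fixed i ∈ [n]. Here C(219−1, 3−1) = C(218, 2) = 23653.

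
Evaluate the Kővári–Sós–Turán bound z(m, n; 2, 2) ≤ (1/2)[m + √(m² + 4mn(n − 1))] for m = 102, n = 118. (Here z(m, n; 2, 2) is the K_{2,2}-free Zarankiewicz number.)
z(102, 118; 2, 2) ≤ (1/2)[102 + √(102² + 4·102·118·117)] = (1/2)[102 + √5643252] = 1238.7765

Kővári–Sós–Turán: let r_1, ..., r_102 be the row sums and z = Σ r_i the total number of 1s. Each pair of columns can share at most one row with both entries 1 (else a 2×2 all-ones block appears), so Σ_i C(r_i, 2) ≤ C(118, 2) = 6903. By convexity Σ_i C(r_i, 2) ≥ 102·C(z/102, 2) = z(z − 102)/(2·102), giving z² − 102z − 102·118·117 ≤ 0 and hence z ≤ (1/2)[102 + √(10404 + 4·1408212)] = (1/2)[102 + √5643252] ≈ (1/2)(102 + 2375.553) = 1238.7765.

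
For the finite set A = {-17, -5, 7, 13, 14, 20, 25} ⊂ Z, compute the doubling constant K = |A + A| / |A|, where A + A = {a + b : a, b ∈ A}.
K = |A + A| / |A| = 24/7

Enumerate A + A = {a + b : a, b ∈ A}. With |A| = 7, there are |A|^2 = 49 ordered sum pairs; collecting distinct values, A + A = {-34, -22, -10, -4, -3, 2, 3, 8, 9, 14, 15, 20, 21, 26, 27, 28, 32, 33, 34, 38, 39, 40, 45, 50}, so |A + A| = 24. Thus K = 24/7. For comparison, the minimum possible |A + A| over all 7-element sets is 2·7 − 1 = 13 (so min K = 13/7), attained only by arithmetic progressions.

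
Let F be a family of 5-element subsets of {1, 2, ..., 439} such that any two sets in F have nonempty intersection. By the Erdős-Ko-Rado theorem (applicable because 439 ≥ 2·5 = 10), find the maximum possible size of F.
max |F| = C(438, 4) = 1512585915

Erdős-Ko-Rado (1961): when n ≥ 2k, max |F| = C(n−1, k−1). The bound is attained by the star {A : i ∈ A} for any fixed i ∈ [n]. Here C(439−1, 5−1) = C(438, 4) = 1512585915.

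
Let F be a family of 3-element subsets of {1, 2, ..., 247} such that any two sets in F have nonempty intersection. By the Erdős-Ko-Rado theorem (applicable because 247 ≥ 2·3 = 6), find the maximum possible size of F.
max |F| = C(246, 2) = 30135

Erdős-Ko-Rado (1961): when n ≥ 2k, max |F| = C(n−1, k−1). The bound is attained by the star {A : i ∈ A} for any fixed i ∈ [n]. Here C(247−1, 3−1) = C(246, 2) = 30135.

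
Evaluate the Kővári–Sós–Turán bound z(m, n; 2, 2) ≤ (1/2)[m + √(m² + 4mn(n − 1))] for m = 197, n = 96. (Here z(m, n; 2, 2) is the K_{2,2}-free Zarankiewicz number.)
z(197, 96; 2, 2) ≤ (1/2)[197 + √(197² + 4·197·96·95)] = (1/2)[197 + √7225369] = 1442.5023

Kővári–Sós–Turán: let r_1, ..., r_197 be the row sums and z = Σ r_i the total number of 1s. Each pair of columns can share at most one row with both entries 1 (else a 2×2 all-ones block appears), so Σ_i C(r_i, 2) ≤ C(96, 2) = 4560. By convexity Σ_i C(r_i, 2) ≥ 197·C(z/197, 2) = z(z − 197)/(2·197), giving z² − 197z − 197·96·95 ≤ 0 and hence z ≤ (1/2)[197 + √(38809 + 4·1796640)] = (1/2)[197 + √7225369] ≈ (1/2)(197 + 2688.0047) = 1442.5023.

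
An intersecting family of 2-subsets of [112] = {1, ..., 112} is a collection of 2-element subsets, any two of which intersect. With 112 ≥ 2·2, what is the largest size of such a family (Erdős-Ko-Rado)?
max |F| = C(111, 1) = 111

The Erdős-Ko-Rado theorem states: for n ≥ 2k, an intersecting family of k-subsets of an n-element set has size at most C(n − 1, k − 1), with equality for 'star' families {A ⊆ [n] : |A| = k, i ∈ A} (fix an element i). For n = 112, k = 2: C(111, 1) = 111.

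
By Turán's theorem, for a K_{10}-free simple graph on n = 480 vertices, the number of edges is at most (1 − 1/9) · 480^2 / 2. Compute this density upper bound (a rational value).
Turán density bound = (8/9) · 480^2/2 = 102400

Turán's theorem: ex(n, K_{r+1}) is achieved by the complete r-partite Turán graph T(n, r) with parts as balanced as possible, and is at most (1 − 1/r) · n^2/2. For r = 9, n = 480: the density bound is (8/9) · 230400/2 = 102400. The integer-valued extremum is e(T(480, 9)) = 102399, which is strictly less than the density bound 102400 since 9 ∤ 480 (the parts of T(480, 9) cannot all be equal).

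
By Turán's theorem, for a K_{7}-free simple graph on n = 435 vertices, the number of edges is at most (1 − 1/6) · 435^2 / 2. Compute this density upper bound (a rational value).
Turán density bound = (5/6) · 435^2/2 = 315375/4 ≈ 78843.75

Turán's theorem: ex(n, K_{r+1}) is achieved by the complete r-partite Turán graph T(n, r) with parts as balanced as possible, and is at most (1 − 1/r) · n^2/2. For r = 6, n = 435: the density bound is (5/6) · 189225/2 = 315375/4 ≈ 78843.75. The integer-valued extremum is e(T(435, 6)) = 78843, which is strictly less than the density bound 315375/4 since 6 ∤ 435 (the parts of T(435, 6) cannot all be equal).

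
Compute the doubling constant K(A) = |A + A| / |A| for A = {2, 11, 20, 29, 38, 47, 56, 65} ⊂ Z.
K = |A + A| / |A| = 15/8

Enumerate A + A = {a + b : a, b ∈ A}. With |A| = 8, there are |A|^2 = 64 ordered sum pairs; collecting distinct values, A + A = {4, 13, 22, 31, 40, 49, 58, 67, 76, 85, 94, 103, 112, 121, 130}, so |A + A| = 15. Thus K = 15/8. Here |A + A| = 2|A| − 1 = 15, the minimum possible — so K = 15/8 is minimal, which holds iff A is an arithmetic progression.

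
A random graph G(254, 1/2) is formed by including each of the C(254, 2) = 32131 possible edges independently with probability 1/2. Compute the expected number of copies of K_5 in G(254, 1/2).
E[# K_5] = C(254, 5) · (1/2)^C(5, 2) = 8468125050 / 2^10 = 4234062525/512 ≈ 8269653.369141

For each 5-subset S of vertices (there are C(254, 5) = 8468125050 such S), let X_S = 1 if S induces a K_5 (all C(5, 2) = 10 edges present). Then P(X_S = 1) = (1/2)^10 = 1/1024. By linearity of expectation, E[# K_5] = C(254, 5) · (1/2)^10 = 8468125050 / 1024 = 4234062525/512 ≈ 8269653.369141.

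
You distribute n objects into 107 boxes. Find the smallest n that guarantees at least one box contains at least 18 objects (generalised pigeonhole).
n = (18 − 1)·107 + 1 = 1820

By the generalised pigeonhole principle, to guarantee some box contains ≥ r objects we need more than (r − 1) · k objects total. Threshold: n = (r − 1) · k + 1. With r = 18 and k = 107: n = 17 · 107 + 1 = 1819 + 1 = 1820. For n = 1819 = 17 · 107, we can put exactly 17 objects in every box, avoiding 18 in any single one — so 1820 is tight.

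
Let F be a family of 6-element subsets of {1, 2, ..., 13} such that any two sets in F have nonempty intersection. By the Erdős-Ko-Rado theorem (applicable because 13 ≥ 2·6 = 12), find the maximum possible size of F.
max |F| = C(12, 5) = 792

The Erdős-Ko-Rado theorem states: for n ≥ 2k, an intersecting family of k-subsets of an n-element set has size at most C(n − 1, k − 1), with equality for 'star' families {A ⊆ [n] : |A| = k, i ∈ A} (fix an element i). For n = 13, k = 6: C(12, 5) = 792.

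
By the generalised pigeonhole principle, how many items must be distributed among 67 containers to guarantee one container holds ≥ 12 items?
n = (12 − 1)·67 + 1 = 738

By the generalised pigeonhole principle, to guarantee some box contains ≥ r objects we need more than (r − 1) · k objects total. Threshold: n = (r − 1) · k + 1. With r = 12 and k = 67: n = 11 · 67 + 1 = 737 + 1 = 738. For n = 737 = 11 · 67, we can put exactly 11 objects in every box, avoiding 12 in any single one — so 738 is tight.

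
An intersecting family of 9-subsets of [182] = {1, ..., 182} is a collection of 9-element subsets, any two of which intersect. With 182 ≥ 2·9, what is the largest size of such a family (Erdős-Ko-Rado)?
max |F| = C(181, 8) = 24421752238950

Erdős-Ko-Rado (1961): when n ≥ 2k, max |F| = C(n−1, k−1). The bound is attained by the star {A : i ∈ A} for any fixed i ∈ [n]. Here C(182−1, 9−1) = C(181, 8) = 24421752238950.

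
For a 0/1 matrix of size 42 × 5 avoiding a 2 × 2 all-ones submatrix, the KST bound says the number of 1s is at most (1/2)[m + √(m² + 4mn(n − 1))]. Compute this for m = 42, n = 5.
z(42, 5; 2, 2) ≤ (1/2)[42 + √(42² + 4·42·5·4)] = (1/2)[42 + √5124] = 56.7911

Kővári–Sós–Turán: let r_1, ..., r_42 be the row sums and z = Σ r_i the total number of 1s. Each pair of columns can share at most one row with both entries 1 (else a 2×2 all-ones block appears), so Σ_i C(r_i, 2) ≤ C(5, 2) = 10. By convexity Σ_i C(r_i, 2) ≥ 42·C(z/42, 2) = z(z − 42)/(2·42), giving z² − 42z − 42·5·4 ≤ 0 and hence z ≤ (1/2)[42 + √(1764 + 4·840)] = (1/2)[42 + √5124] ≈ (1/2)(42 + 71.5821) = 56.7911.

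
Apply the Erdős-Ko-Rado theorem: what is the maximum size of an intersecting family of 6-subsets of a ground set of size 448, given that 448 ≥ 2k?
max |F| = C(447, 5) = 145414543119

The Erdős-Ko-Rado theorem states: for n ≥ 2k, an intersecting family of k-subsets of an n-element set has size at most C(n − 1, k − 1), with equality for 'star' families {A ⊆ [n] : |A| = k, i ∈ A} (fix an element i). For n = 448, k = 6: C(447, 5) = 145414543119.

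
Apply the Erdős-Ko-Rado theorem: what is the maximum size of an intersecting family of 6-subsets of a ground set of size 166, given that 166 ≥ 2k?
max |F| = C(165, 5) = 958683033

Erdős-Ko-Rado (1961): when n ≥ 2k, max |F| = C(n−1, k−1). The bound is attained by the star {A : i ∈ A} for any fixed i ∈ [n]. Here C(166−1, 6−1) = C(165, 5) = 958683033.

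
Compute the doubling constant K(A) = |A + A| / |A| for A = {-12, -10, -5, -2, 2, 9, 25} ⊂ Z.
K = |A + A| / |A| = 25/7

Enumerate A + A = {a + b : a, b ∈ A}. With |A| = 7, there are |A|^2 = 49 ordered sum pairs; collecting distinct values, A + A = {-24, -22, -20, -17, -15, -14, -12, -10, -8, -7, -4, -3, -1, 0, 4, 7, 11, 13, 15, 18, 20, 23, 27, 34, 50}, so |A + A| = 25. Thus K = 25/7. For comparison, the minimum possible |A + A| over all 7-element sets is 2·7 − 1 = 13 (so min K = 13/7), attained only by arithmetic progressions.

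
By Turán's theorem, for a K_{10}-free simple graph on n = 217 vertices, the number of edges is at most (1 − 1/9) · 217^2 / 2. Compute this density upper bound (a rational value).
Turán density bound = (8/9) · 217^2/2 = 188356/9 ≈ 20928.4444

Turán's theorem: ex(n, K_{r+1}) is achieved by the complete r-partite Turán graph T(n, r) with parts as balanced as possible, and is at most (1 − 1/r) · n^2/2. For r = 9, n = 217: the density bound is (8/9) · 47089/2 = 188356/9 ≈ 20928.4444. The integer-valued extremum is e(T(217, 9)) = 20928, which is strictly less than the density bound 188356/9 since 9 ∤ 217 (the parts of T(217, 9) cannot all be equal).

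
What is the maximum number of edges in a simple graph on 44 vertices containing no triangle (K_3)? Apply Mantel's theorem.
ex(44, K_3) = ⌊44^2/4⌋ = 484

Mantel (1907): a triangle-free graph on n vertices has at most ⌊n^2/4⌋ edges, with equality for the complete bipartite graph K_{⌊n/2⌋, ⌈n/2⌉}. For n = 44: ⌊44^2/4⌋ = ⌊1936/4⌋ = 484. The extremal graph is K_{22, 22}, which has 22·22 = 484 edges.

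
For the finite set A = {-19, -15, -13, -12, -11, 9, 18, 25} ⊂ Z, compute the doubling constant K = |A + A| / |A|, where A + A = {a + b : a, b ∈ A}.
K = |A + A| / |A| = 32/8 = 4

Enumerate A + A = {a + b : a, b ∈ A}. With |A| = 8, there are |A|^2 = 64 ordered sum pairs; collecting distinct values, A + A = {-38, -34, -32, -31, -30, -28, -27, -26, -25, -24, -23, -22, -10, -6, -4, -3, -2, -1, 3, 5, 6, 7, 10, 12, 13, 14, 18, 27, 34, 36, 43, 50}, so |A + A| = 32. Thus K = 32/8 = 4. For comparison, the minimum possible |A + A| over all 8-element sets is 2·8 − 1 = 15 (so min K = 15/8), attained only by arithmetic progressions.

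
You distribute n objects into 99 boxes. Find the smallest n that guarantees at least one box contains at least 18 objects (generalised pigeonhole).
n = (18 − 1)·99 + 1 = 1684

By the generalised pigeonhole principle, to guarantee some box contains ≥ r objects we need more than (r − 1) · k objects total. Threshold: n = (r − 1) · k + 1. With r = 18 and k = 99: n = 17 · 99 + 1 = 1683 + 1 = 1684. For n = 1683 = 17 · 99, we can put exactly 17 objects in every box, avoiding 18 in any single one — so 1684 is tight.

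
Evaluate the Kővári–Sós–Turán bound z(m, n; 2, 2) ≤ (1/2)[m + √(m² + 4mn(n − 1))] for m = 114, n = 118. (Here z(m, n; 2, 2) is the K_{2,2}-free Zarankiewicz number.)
z(114, 118; 2, 2) ≤ (1/2)[114 + √(114² + 4·114·118·117)] = (1/2)[114 + √6308532] = 1312.8396

Kővári–Sós–Turán: let r_1, ..., r_114 be the row sums and z = Σ r_i the total number of 1s. Each pair of columns can share at most one row with both entries 1 (else a 2×2 all-ones block appears), so Σ_i C(r_i, 2) ≤ C(118, 2) = 6903. By convexity Σ_i C(r_i, 2) ≥ 114·C(z/114, 2) = z(z − 114)/(2·114), giving z² − 114z − 114·118·117 ≤ 0 and hence z ≤ (1/2)[114 + √(12996 + 4·1573884)] = (1/2)[114 + √6308532] ≈ (1/2)(114 + 2511.6791) = 1312.8396.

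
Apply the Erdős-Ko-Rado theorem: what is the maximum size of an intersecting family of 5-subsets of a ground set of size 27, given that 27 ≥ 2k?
max |F| = C(26, 4) = 14950

The Erdős-Ko-Rado theorem states: for n ≥ 2k, an intersecting family of k-subsets of an n-element set has size at most C(n − 1, k − 1), with equality for 'star' families {A ⊆ [n] : |A| = k, i ∈ A} (fix an element i). For n = 27, k = 5: C(26, 4) = 14950.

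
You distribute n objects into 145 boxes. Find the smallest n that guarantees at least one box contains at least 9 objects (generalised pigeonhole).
n = (9 − 1)·145 + 1 = 1161

By the generalised pigeonhole principle, to guarantee some box contains ≥ r objects we need more than (r − 1) · k objects total. Threshold: n = (r − 1) · k + 1. With r = 9 and k = 145: n = 8 · 145 + 1 = 1160 + 1 = 1161. For n = 1160 = 8 · 145, we can put exactly 8 objects in every box, avoiding 9 in any single one — so 1161 is tight.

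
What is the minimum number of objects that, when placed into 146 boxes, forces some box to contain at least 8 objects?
n = (8 − 1)·146 + 1 = 1023

By the generalised pigeonhole principle, to guarantee some box contains ≥ r objects we need more than (r − 1) · k objects total. Threshold: n = (r − 1) · k + 1. With r = 8 and k = 146: n = 7 · 146 + 1 = 1022 + 1 = 1023. For n = 1022 = 7 · 146, we can put exactly 7 objects in every box, avoiding 8 in any single one — so 1023 is tight.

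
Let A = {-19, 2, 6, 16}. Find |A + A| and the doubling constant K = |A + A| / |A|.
K = |A + A| / |A| = 10/4 = 5/2

Enumerate A + A = {a + b : a, b ∈ A}. With |A| = 4, there are |A|^2 = 16 ordered sum pairs; collecting distinct values, A + A = {-38, -17, -13, -3, 4, 8, 12, 18, 22, 32}, so |A + A| = 10. Thus K = 10/4 = 5/2. For comparison, the minimum possible |A + A| over all 4-element sets is 2·4 − 1 = 7 (so min K = 7/4), attained only by arithmetic progressions.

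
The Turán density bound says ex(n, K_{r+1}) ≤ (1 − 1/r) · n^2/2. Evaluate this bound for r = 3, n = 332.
Turán density bound = (2/3) · 332^2/2 = 110224/3 ≈ 36741.3333

Turán's theorem: ex(n, K_{r+1}) is achieved by the complete r-partite Turán graph T(n, r) with parts as balanced as possible, and is at most (1 − 1/r) · n^2/2. For r = 3, n = 332: the density bound is (2/3) · 110224/2 = 110224/3 ≈ 36741.3333. The integer-valued extremum is e(T(332, 3)) = 36741, which is strictly less than the density bound 110224/3 since 3 ∤ 332 (the parts of T(332, 3) cannot all be equal).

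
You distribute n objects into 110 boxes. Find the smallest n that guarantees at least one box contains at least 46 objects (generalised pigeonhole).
n = (46 − 1)·110 + 1 = 4951

By the generalised pigeonhole principle, to guarantee some box contains ≥ r objects we need more than (r − 1) · k objects total. Threshold: n = (r − 1) · k + 1. With r = 46 and k = 110: n = 45 · 110 + 1 = 4950 + 1 = 4951. For n = 4950 = 45 · 110, we can put exactly 45 objects in every box, avoiding 46 in any single one — so 4951 is tight.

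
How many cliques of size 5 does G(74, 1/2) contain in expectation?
E[# K_5] = C(74, 5) · (1/2)^C(5, 2) = 16108764 / 2^10 = 4027191/256 ≈ 15731.214844

For each 5-subset S of vertices (there are C(74, 5) = 16108764 such S), let X_S = 1 if S induces a K_5 (all C(5, 2) = 10 edges present). Then P(X_S = 1) = (1/2)^10 = 1/1024. By linearity of expectation, E[# K_5] = C(74, 5) · (1/2)^10 = 16108764 / 1024 = 4027191/256 ≈ 15731.214844.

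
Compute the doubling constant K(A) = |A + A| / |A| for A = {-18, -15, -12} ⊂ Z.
K = |A + A| / |A| = 5/3

Enumerate A + A = {a + b : a, b ∈ A}. With |A| = 3, there are |A|^2 = 9 ordered sum pairs; collecting distinct values, A + A = {-36, -33, -30, -27, -24}, so |A + A| = 5. Thus K = 5/3. Here |A + A| = 2|A| − 1 = 5, the minimum possible — so K = 5/3 is minimal, which holds iff A is an arithmetic progression.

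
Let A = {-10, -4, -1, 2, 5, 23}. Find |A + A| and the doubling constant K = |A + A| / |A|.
K = |A + A| / |A| = 16/6 = 8/3

Enumerate A + A = {a + b : a, b ∈ A}. With |A| = 6, there are |A|^2 = 36 ordered sum pairs; collecting distinct values, A + A = {-20, -14, -11, -8, -5, -2, 1, 4, 7, 10, 13, 19, 22, 25, 28, 46}, so |A + A| = 16. Thus K = 16/6 = 8/3. For comparison, the minimum possible |A + A| over all 6-element sets is 2·6 − 1 = 11 (so min K = 11/6), attained only by arithmetic progressions.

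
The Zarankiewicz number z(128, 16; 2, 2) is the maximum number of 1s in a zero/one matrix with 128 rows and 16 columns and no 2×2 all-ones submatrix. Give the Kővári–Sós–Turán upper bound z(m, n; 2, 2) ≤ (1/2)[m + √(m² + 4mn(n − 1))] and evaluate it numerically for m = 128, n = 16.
z(128, 16; 2, 2) ≤ (1/2)[128 + √(128² + 4·128·16·15)] = (1/2)[128 + √139264] = 250.5905

Kővári–Sós–Turán: let r_1, ..., r_128 be the row sums and z = Σ r_i the total number of 1s. Each pair of columns can share at most one row with both entries 1 (else a 2×2 all-ones block appears), so Σ_i C(r_i, 2) ≤ C(16, 2) = 120. By convexity Σ_i C(r_i, 2) ≥ 128·C(z/128, 2) = z(z − 128)/(2·128), giving z² − 128z − 128·16·15 ≤ 0 and hence z ≤ (1/2)[128 + √(16384 + 4·30720)] = (1/2)[128 + √139264] ≈ (1/2)(128 + 373.1809) = 250.5905.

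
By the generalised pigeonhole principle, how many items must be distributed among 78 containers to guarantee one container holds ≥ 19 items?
n = (19 − 1)·78 + 1 = 1405

By the generalised pigeonhole principle, to guarantee some box contains ≥ r objects we need more than (r − 1) · k objects total. Threshold: n = (r − 1) · k + 1. With r = 19 and k = 78: n = 18 · 78 + 1 = 1404 + 1 = 1405. For n = 1404 = 18 · 78, we can put exactly 18 objects in every box, avoiding 19 in any single one — so 1405 is tight.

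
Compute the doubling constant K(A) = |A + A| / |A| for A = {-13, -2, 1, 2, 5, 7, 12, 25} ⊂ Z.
K = |A + A| / |A| = 31/8

Enumerate A + A = {a + b : a, b ∈ A}. With |A| = 8, there are |A|^2 = 64 ordered sum pairs; collecting distinct values, A + A = {-26, -15, -12, -11, -8, -6, -4, -1, 0, 2, 3, 4, 5, 6, 7, 8, 9, 10, 12, 13, 14, 17, 19, 23, 24, 26, 27, 30, 32, 37, 50}, so |A + A| = 31. Thus K = 31/8. For comparison, the minimum possible |A + A| over all 8-element sets is 2·8 − 1 = 15 (so min K = 15/8), attained only by arithmetic progressions.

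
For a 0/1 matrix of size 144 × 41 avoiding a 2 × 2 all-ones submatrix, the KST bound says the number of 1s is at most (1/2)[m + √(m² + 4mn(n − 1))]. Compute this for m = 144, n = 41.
z(144, 41; 2, 2) ≤ (1/2)[144 + √(144² + 4·144·41·40)] = (1/2)[144 + √965376] = 563.2677

Kővári–Sós–Turán: let r_1, ..., r_144 be the row sums and z = Σ r_i the total number of 1s. Each pair of columns can share at most one row with both entries 1 (else a 2×2 all-ones block appears), so Σ_i C(r_i, 2) ≤ C(41, 2) = 820. By convexity Σ_i C(r_i, 2) ≥ 144·C(z/144, 2) = z(z − 144)/(2·144), giving z² − 144z − 144·41·40 ≤ 0 and hence z ≤ (1/2)[144 + √(20736 + 4·236160)] = (1/2)[144 + √965376] ≈ (1/2)(144 + 982.5355) = 563.2677.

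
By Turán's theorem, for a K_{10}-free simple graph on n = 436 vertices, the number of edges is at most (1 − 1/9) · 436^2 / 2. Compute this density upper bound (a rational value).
Turán density bound = (8/9) · 436^2/2 = 760384/9 ≈ 84487.1111

Turán's theorem: ex(n, K_{r+1}) is achieved by the complete r-partite Turán graph T(n, r) with parts as balanced as possible, and is at most (1 − 1/r) · n^2/2. For r = 9, n = 436: the density bound is (8/9) · 190096/2 = 760384/9 ≈ 84487.1111. The integer-valued extremum is e(T(436, 9)) = 84486, which is strictly less than the density bound 760384/9 since 9 ∤ 436 (the parts of T(436, 9) cannot all be equal).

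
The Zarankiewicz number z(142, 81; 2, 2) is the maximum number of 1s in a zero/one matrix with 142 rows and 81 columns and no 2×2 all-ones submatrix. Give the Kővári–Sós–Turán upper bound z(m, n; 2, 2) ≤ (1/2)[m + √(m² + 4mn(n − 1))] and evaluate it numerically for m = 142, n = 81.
z(142, 81; 2, 2) ≤ (1/2)[142 + √(142² + 4·142·81·80)] = (1/2)[142 + √3700804] = 1032.8737

Kővári–Sós–Turán: let r_1, ..., r_142 be the row sums and z = Σ r_i the total number of 1s. Each pair of columns can share at most one row with both entries 1 (else a 2×2 all-ones block appears), so Σ_i C(r_i, 2) ≤ C(81, 2) = 3240. By convexity Σ_i C(r_i, 2) ≥ 142·C(z/142, 2) = z(z − 142)/(2·142), giving z² − 142z − 142·81·80 ≤ 0 and hence z ≤ (1/2)[142 + √(20164 + 4·920160)] = (1/2)[142 + √3700804] ≈ (1/2)(142 + 1923.7474) = 1032.8737.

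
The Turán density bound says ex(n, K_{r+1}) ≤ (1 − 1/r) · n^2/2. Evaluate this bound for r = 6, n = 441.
Turán density bound = (5/6) · 441^2/2 = 324135/4 ≈ 81033.75

Turán's theorem: ex(n, K_{r+1}) is achieved by the complete r-partite Turán graph T(n, r) with parts as balanced as possible, and is at most (1 − 1/r) · n^2/2. For r = 6, n = 441: the density bound is (5/6) · 194481/2 = 324135/4 ≈ 81033.75. The integer-valued extremum is e(T(441, 6)) = 81033, which is strictly less than the density bound 324135/4 since 6 ∤ 441 (the parts of T(441, 6) cannot all be equal).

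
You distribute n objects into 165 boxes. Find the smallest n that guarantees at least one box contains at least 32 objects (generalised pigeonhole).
n = (32 − 1)·165 + 1 = 5116

By the generalised pigeonhole principle, to guarantee some box contains ≥ r objects we need more than (r − 1) · k objects total. Threshold: n = (r − 1) · k + 1. With r = 32 and k = 165: n = 31 · 165 + 1 = 5115 + 1 = 5116. For n = 5115 = 31 · 165, we can put exactly 31 objects in every box, avoiding 32 in any single one — so 5116 is tight.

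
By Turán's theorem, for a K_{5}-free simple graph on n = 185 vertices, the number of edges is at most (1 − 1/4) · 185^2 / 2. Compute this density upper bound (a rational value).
Turán density bound = (3/4) · 185^2/2 = 102675/8 ≈ 12834.375

Turán's theorem: ex(n, K_{r+1}) is achieved by the complete r-partite Turán graph T(n, r) with parts as balanced as possible, and is at most (1 − 1/r) · n^2/2. For r = 4, n = 185: the density bound is (3/4) · 34225/2 = 102675/8 ≈ 12834.375. The integer-valued extremum is e(T(185, 4)) = 12834, which is strictly less than the density bound 102675/8 since 4 ∤ 185 (the parts of T(185, 4) cannot all be equal).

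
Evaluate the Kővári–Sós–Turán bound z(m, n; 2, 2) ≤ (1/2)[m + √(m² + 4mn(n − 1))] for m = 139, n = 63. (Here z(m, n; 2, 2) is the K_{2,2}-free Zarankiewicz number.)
z(139, 63; 2, 2) ≤ (1/2)[139 + √(139² + 4·139·63·62)] = (1/2)[139 + √2191057] = 809.611

Kővári–Sós–Turán: let r_1, ..., r_139 be the row sums and z = Σ r_i the total number of 1s. Each pair of columns can share at most one row with both entries 1 (else a 2×2 all-ones block appears), so Σ_i C(r_i, 2) ≤ C(63, 2) = 1953. By convexity Σ_i C(r_i, 2) ≥ 139·C(z/139, 2) = z(z − 139)/(2·139), giving z² − 139z − 139·63·62 ≤ 0 and hence z ≤ (1/2)[139 + √(19321 + 4·542934)] = (1/2)[139 + √2191057] ≈ (1/2)(139 + 1480.2219) = 809.611.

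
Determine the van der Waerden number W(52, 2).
W(52, 2) = 52 + 1 = 53

A 2-term AP is any pair of integers, so a monochromatic 2-AP exists iff some colour is used at least twice. With 52 colours, the colouring i ↦ i on {1, ..., 52} uses each colour once, avoiding any monochromatic pair, so W(52, 2) > 52. For {1, ..., 53}, pigeonhole forces two integers of the same colour, which form a monochromatic 2-AP. Hence W(52, 2) = 53.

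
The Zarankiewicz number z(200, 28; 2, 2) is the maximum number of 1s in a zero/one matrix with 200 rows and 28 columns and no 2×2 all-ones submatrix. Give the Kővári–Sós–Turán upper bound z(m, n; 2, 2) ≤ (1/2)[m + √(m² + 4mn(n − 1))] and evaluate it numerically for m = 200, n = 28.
z(200, 28; 2, 2) ≤ (1/2)[200 + √(200² + 4·200·28·27)] = (1/2)[200 + √644800] = 501.4972

Kővári–Sós–Turán: let r_1, ..., r_200 be the row sums and z = Σ r_i the total number of 1s. Each pair of columns can share at most one row with both entries 1 (else a 2×2 all-ones block appears), so Σ_i C(r_i, 2) ≤ C(28, 2) = 378. By convexity Σ_i C(r_i, 2) ≥ 200·C(z/200, 2) = z(z − 200)/(2·200), giving z² − 200z − 200·28·27 ≤ 0 and hence z ≤ (1/2)[200 + √(40000 + 4·151200)] = (1/2)[200 + √644800] ≈ (1/2)(200 + 802.9944) = 501.4972.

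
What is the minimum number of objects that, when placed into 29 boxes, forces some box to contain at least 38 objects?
n = (38 − 1)·29 + 1 = 1074

By the generalised pigeonhole principle, to guarantee some box contains ≥ r objects we need more than (r − 1) · k objects total. Threshold: n = (r − 1) · k + 1. With r = 38 and k = 29: n = 37 · 29 + 1 = 1073 + 1 = 1074. For n = 1073 = 37 · 29, we can put exactly 37 objects in every box, avoiding 38 in any single one — so 1074 is tight.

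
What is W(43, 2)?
W(43, 2) = 43 + 1 = 44

A 2-term AP is any pair of integers, so a monochromatic 2-AP exists iff some colour is used at least twice. With 43 colours, the colouring i ↦ i on {1, ..., 43} uses each colour once, avoiding any monochromatic pair, so W(43, 2) > 43. For {1, ..., 44}, pigeonhole forces two integers of the same colour, which form a monochromatic 2-AP. Hence W(43, 2) = 44.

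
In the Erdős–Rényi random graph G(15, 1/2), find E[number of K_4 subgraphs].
E[# K_4] = C(15, 4) · (1/2)^C(4, 2) = 1365 / 2^6 = 21.328125

For each 4-subset S of vertices (there are C(15, 4) = 1365 such S), let X_S = 1 if S induces a K_4 (all C(4, 2) = 6 edges present). Then P(X_S = 1) = (1/2)^6 = 1/64. By linearity of expectation, E[# K_4] = C(15, 4) · (1/2)^6 = 1365 / 64 = 21.328125.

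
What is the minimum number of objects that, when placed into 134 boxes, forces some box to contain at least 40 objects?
n = (40 − 1)·134 + 1 = 5227

By the generalised pigeonhole principle, to guarantee some box contains ≥ r objects we need more than (r − 1) · k objects total. Threshold: n = (r − 1) · k + 1. With r = 40 and k = 134: n = 39 · 134 + 1 = 5226 + 1 = 5227. For n = 5226 = 39 · 134, we can put exactly 39 objects in every box, avoiding 40 in any single one — so 5227 is tight.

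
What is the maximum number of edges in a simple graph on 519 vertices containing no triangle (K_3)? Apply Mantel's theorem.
ex(519, K_3) = ⌊519^2/4⌋ = 67340

Mantel (1907): a triangle-free graph on n vertices has at most ⌊n^2/4⌋ edges, with equality for the complete bipartite graph K_{⌊n/2⌋, ⌈n/2⌉}. For n = 519: ⌊519^2/4⌋ = ⌊269361/4⌋ = 67340. The extremal graph is K_{259, 260}, which has 259·260 = 67340 edges.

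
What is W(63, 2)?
W(63, 2) = 63 + 1 = 64

A 2-term AP is any pair of integers, so a monochromatic 2-AP exists iff some colour is used at least twice. With 63 colours, the colouring i ↦ i on {1, ..., 63} uses each colour once, avoiding any monochromatic pair, so W(63, 2) > 63. For {1, ..., 64}, pigeonhole forces two integers of the same colour, which form a monochromatic 2-AP. Hence W(63, 2) = 64.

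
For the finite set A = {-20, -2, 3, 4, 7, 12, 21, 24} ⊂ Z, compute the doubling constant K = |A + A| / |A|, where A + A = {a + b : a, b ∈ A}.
K = |A + A| / |A| = 31/8

Enumerate A + A = {a + b : a, b ∈ A}. With |A| = 8, there are |A|^2 = 64 ordered sum pairs; collecting distinct values, A + A = {-40, -22, -17, -16, -13, -8, -4, 1, 2, 4, 5, 6, 7, 8, 10, 11, 14, 15, 16, 19, 22, 24, 25, 27, 28, 31, 33, 36, 42, 45, 48}, so |A + A| = 31. Thus K = 31/8. For comparison, the minimum possible |A + A| over all 8-element sets is 2·8 − 1 = 15 (so min K = 15/8), attained only by arithmetic progressions.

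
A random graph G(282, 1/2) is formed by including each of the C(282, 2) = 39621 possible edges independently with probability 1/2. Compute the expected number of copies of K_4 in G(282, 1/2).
E[# K_4] = C(282, 4) · (1/2)^C(4, 2) = 257932710 / 2^6 = 128966355/32 = 4030198.59375

For each 4-subset S of vertices (there are C(282, 4) = 257932710 such S), let X_S = 1 if S induces a K_4 (all C(4, 2) = 6 edges present). Then P(X_S = 1) = (1/2)^6 = 1/64. By linearity of expectation, E[# K_4] = C(282, 4) · (1/2)^6 = 257932710 / 64 = 128966355/32 = 4030198.59375.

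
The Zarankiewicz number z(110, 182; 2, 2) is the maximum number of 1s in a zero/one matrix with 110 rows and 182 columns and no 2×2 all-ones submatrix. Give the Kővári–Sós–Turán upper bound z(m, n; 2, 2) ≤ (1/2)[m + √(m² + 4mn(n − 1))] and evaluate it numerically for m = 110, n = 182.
z(110, 182; 2, 2) ≤ (1/2)[110 + √(110² + 4·110·182·181)] = (1/2)[110 + √14506580] = 1959.3752

Kővári–Sós–Turán: let r_1, ..., r_110 be the row sums and z = Σ r_i the total number of 1s. Each pair of columns can share at most one row with both entries 1 (else a 2×2 all-ones block appears), so Σ_i C(r_i, 2) ≤ C(182, 2) = 16471. By convexity Σ_i C(r_i, 2) ≥ 110·C(z/110, 2) = z(z − 110)/(2·110), giving z² − 110z − 110·182·181 ≤ 0 and hence z ≤ (1/2)[110 + √(12100 + 4·3623620)] = (1/2)[110 + √14506580] ≈ (1/2)(110 + 3808.7505) = 1959.3752.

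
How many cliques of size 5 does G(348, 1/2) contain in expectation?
E[# K_5] = C(348, 5) · (1/2)^C(5, 2) = 41321978664 / 2^10 = 5165247333/128 = 40353494.7890625

For each 5-subset S of vertices (there are C(348, 5) = 41321978664 such S), let X_S = 1 if S induces a K_5 (all C(5, 2) = 10 edges present). Then P(X_S = 1) = (1/2)^10 = 1/1024. By linearity of expectation, E[# K_5] = C(348, 5) · (1/2)^10 = 41321978664 / 1024 = 5165247333/128 = 40353494.7890625.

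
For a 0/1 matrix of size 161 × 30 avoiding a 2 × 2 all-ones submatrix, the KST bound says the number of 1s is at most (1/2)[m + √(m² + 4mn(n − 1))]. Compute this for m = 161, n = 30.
z(161, 30; 2, 2) ≤ (1/2)[161 + √(161² + 4·161·30·29)] = (1/2)[161 + √586201] = 463.3188

Kővári–Sós–Turán: let r_1, ..., r_161 be the row sums and z = Σ r_i the total number of 1s. Each pair of columns can share at most one row with both entries 1 (else a 2×2 all-ones block appears), so Σ_i C(r_i, 2) ≤ C(30, 2) = 435. By convexity Σ_i C(r_i, 2) ≥ 161·C(z/161, 2) = z(z − 161)/(2·161), giving z² − 161z − 161·30·29 ≤ 0 and hence z ≤ (1/2)[161 + √(25921 + 4·140070)] = (1/2)[161 + √586201] ≈ (1/2)(161 + 765.6376) = 463.3188.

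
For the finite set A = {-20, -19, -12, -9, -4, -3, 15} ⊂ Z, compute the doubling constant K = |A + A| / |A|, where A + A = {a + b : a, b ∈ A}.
K = |A + A| / |A| = 26/7

Enumerate A + A = {a + b : a, b ∈ A}. With |A| = 7, there are |A|^2 = 49 ordered sum pairs; collecting distinct values, A + A = {-40, -39, -38, -32, -31, -29, -28, -24, -23, -22, -21, -18, -16, -15, -13, -12, -8, -7, -6, -5, -4, 3, 6, 11, 12, 30}, so |A + A| = 26. Thus K = 26/7. For comparison, the minimum possible |A + A| over all 7-element sets is 2·7 − 1 = 13 (so min K = 13/7), attained only by arithmetic progressions.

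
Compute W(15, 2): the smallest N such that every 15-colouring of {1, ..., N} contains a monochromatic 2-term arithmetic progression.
W(15, 2) = 15 + 1 = 16

A 2-term AP is any pair of integers, so a monochromatic 2-AP exists iff some colour is used at least twice. With 15 colours, the colouring i ↦ i on {1, ..., 15} uses each colour once, avoiding any monochromatic pair, so W(15, 2) > 15. For {1, ..., 16}, pigeonhole forces two integers of the same colour, which form a monochromatic 2-AP. Hence W(15, 2) = 16.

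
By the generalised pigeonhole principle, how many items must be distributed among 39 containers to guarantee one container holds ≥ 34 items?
n = (34 − 1)·39 + 1 = 1288

By the generalised pigeonhole principle, to guarantee some box contains ≥ r objects we need more than (r − 1) · k objects total. Threshold: n = (r − 1) · k + 1. With r = 34 and k = 39: n = 33 · 39 + 1 = 1287 + 1 = 1288. For n = 1287 = 33 · 39, we can put exactly 33 objects in every box, avoiding 34 in any single one — so 1288 is tight.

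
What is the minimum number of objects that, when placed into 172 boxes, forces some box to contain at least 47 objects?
n = (47 − 1)·172 + 1 = 7913

By the generalised pigeonhole principle, to guarantee some box contains ≥ r objects we need more than (r − 1) · k objects total. Threshold: n = (r − 1) · k + 1. With r = 47 and k = 172: n = 46 · 172 + 1 = 7912 + 1 = 7913. For n = 7912 = 46 · 172, we can put exactly 46 objects in every box, avoiding 47 in any single one — so 7913 is tight.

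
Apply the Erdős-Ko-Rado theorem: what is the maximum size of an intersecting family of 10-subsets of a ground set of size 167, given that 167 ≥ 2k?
max |F| = C(166, 9) = 211531737340440

Erdős-Ko-Rado (1961): when n ≥ 2k, max |F| = C(n−1, k−1). The bound is attained by the star {A : i ∈ A} for any fixed i ∈ [n]. Here C(167−1, 10−1) = C(166, 9) = 211531737340440.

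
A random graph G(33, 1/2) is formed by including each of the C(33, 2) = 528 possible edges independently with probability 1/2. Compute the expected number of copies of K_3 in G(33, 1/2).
E[# K_3] = C(33, 3) · (1/2)^C(3, 2) = 5456 / 2^3 = 682

For each 3-subset S of vertices (there are C(33, 3) = 5456 such S), let X_S = 1 if S induces a K_3 (all C(3, 2) = 3 edges present). Then P(X_S = 1) = (1/2)^3 = 1/8. By linearity of expectation, E[# K_3] = C(33, 3) · (1/2)^3 = 5456 / 8 = 682.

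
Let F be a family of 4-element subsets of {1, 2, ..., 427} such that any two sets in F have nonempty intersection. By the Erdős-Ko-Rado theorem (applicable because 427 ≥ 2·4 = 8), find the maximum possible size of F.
max |F| = C(426, 3) = 12794200

The Erdős-Ko-Rado theorem states: for n ≥ 2k, an intersecting family of k-subsets of an n-element set has size at most C(n − 1, k − 1), with equality for 'star' families {A ⊆ [n] : |A| = k, i ∈ A} (fix an element i). For n = 427, k = 4: C(426, 3) = 12794200.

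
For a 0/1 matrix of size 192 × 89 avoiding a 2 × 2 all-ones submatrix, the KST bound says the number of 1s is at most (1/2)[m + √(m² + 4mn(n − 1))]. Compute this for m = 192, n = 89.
z(192, 89; 2, 2) ≤ (1/2)[192 + √(192² + 4·192·89·88)] = (1/2)[192 + √6051840] = 1326.0244

Kővári–Sós–Turán: let r_1, ..., r_192 be the row sums and z = Σ r_i the total number of 1s. Each pair of columns can share at most one row with both entries 1 (else a 2×2 all-ones block appears), so Σ_i C(r_i, 2) ≤ C(89, 2) = 3916. By convexity Σ_i C(r_i, 2) ≥ 192·C(z/192, 2) = z(z − 192)/(2·192), giving z² − 192z − 192·89·88 ≤ 0 and hence z ≤ (1/2)[192 + √(36864 + 4·1503744)] = (1/2)[192 + √6051840] ≈ (1/2)(192 + 2460.0488) = 1326.0244.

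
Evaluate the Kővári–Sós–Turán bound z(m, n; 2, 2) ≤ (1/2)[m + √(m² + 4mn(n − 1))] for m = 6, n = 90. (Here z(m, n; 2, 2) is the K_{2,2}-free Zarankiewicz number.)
z(6, 90; 2, 2) ≤ (1/2)[6 + √(6² + 4·6·90·89)] = (1/2)[6 + √192276] = 222.2464

Kővári–Sós–Turán: let r_1, ..., r_6 be the row sums and z = Σ r_i the total number of 1s. Each pair of columns can share at most one row with both entries 1 (else a 2×2 all-ones block appears), so Σ_i C(r_i, 2) ≤ C(90, 2) = 4005. By convexity Σ_i C(r_i, 2) ≥ 6·C(z/6, 2) = z(z − 6)/(2·6), giving z² − 6z − 6·90·89 ≤ 0 and hence z ≤ (1/2)[6 + √(36 + 4·48060)] = (1/2)[6 + √192276] ≈ (1/2)(6 + 438.4929) = 222.2464.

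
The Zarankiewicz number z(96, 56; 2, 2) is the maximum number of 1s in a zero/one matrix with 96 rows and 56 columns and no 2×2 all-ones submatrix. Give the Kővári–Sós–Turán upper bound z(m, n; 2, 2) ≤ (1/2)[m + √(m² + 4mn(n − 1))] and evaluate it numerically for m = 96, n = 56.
z(96, 56; 2, 2) ≤ (1/2)[96 + √(96² + 4·96·56·55)] = (1/2)[96 + √1191936] = 593.8791

Kővári–Sós–Turán: let r_1, ..., r_96 be the row sums and z = Σ r_i the total number of 1s. Each pair of columns can share at most one row with both entries 1 (else a 2×2 all-ones block appears), so Σ_i C(r_i, 2) ≤ C(56, 2) = 1540. By convexity Σ_i C(r_i, 2) ≥ 96·C(z/96, 2) = z(z − 96)/(2·96), giving z² − 96z − 96·56·55 ≤ 0 and hence z ≤ (1/2)[96 + √(9216 + 4·295680)] = (1/2)[96 + √1191936] ≈ (1/2)(96 + 1091.7582) = 593.8791.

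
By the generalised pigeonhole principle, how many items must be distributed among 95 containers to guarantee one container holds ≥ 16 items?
n = (16 − 1)·95 + 1 = 1426

By the generalised pigeonhole principle, to guarantee some box contains ≥ r objects we need more than (r − 1) · k objects total. Threshold: n = (r − 1) · k + 1. With r = 16 and k = 95: n = 15 · 95 + 1 = 1425 + 1 = 1426. For n = 1425 = 15 · 95, we can put exactly 15 objects in every box, avoiding 16 in any single one — so 1426 is tight.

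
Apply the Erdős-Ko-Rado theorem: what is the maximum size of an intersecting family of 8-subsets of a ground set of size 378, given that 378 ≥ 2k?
max |F| = C(377, 7) = 203061322306700

Erdős-Ko-Rado (1961): when n ≥ 2k, max |F| = C(n−1, k−1). The bound is attained by the star {A : i ∈ A} for any fixed i ∈ [n]. Here C(378−1, 8−1) = C(377, 7) = 203061322306700.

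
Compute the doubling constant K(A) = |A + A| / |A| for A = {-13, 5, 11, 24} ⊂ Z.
K = |A + A| / |A| = 10/4 = 5/2

Enumerate A + A = {a + b : a, b ∈ A}. With |A| = 4, there are |A|^2 = 16 ordered sum pairs; collecting distinct values, A + A = {-26, -8, -2, 10, 11, 16, 22, 29, 35, 48}, so |A + A| = 10. Thus K = 10/4 = 5/2. For comparison, the minimum possible |A + A| over all 4-element sets is 2·4 − 1 = 7 (so min K = 7/4), attained only by arithmetic progressions.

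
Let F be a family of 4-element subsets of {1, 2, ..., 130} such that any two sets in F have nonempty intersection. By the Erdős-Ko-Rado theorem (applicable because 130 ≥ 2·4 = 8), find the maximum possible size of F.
max |F| = C(129, 3) = 349504

The Erdős-Ko-Rado theorem states: for n ≥ 2k, an intersecting family of k-subsets of an n-element set has size at most C(n − 1, k − 1), with equality for 'star' families {A ⊆ [n] : |A| = k, i ∈ A} (fix an element i). For n = 130, k = 4: C(129, 3) = 349504.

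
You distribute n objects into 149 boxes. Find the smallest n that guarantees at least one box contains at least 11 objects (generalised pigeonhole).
n = (11 − 1)·149 + 1 = 1491

By the generalised pigeonhole principle, to guarantee some box contains ≥ r objects we need more than (r − 1) · k objects total. Threshold: n = (r − 1) · k + 1. With r = 11 and k = 149: n = 10 · 149 + 1 = 1490 + 1 = 1491. For n = 1490 = 10 · 149, we can put exactly 10 objects in every box, avoiding 11 in any single one — so 1491 is tight.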